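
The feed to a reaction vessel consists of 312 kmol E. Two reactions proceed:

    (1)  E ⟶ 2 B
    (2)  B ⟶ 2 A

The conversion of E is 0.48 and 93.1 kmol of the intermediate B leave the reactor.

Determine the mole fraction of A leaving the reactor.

Conversion of E: E consumed = 1ξ₁ = 0.48 × 312 → ξ₁ = 149.8 kmol.
B balance: n_B = 0 + 2ξ₁ − 1ξ₂ = 93.1 → ξ₂ = (2·149.8 − 93.1)/1 = 206.4 kmol.
Outlet amounts (n = n₀ + Σ ν·ξ):
  E: 312 − 1(149.8) = 162.2
  B: 0 + 2(149.8) − 1(206.4) = 93.1
  A: 0 + 2(206.4) = 412.8
Total out = 668.2 kmol; y_A = 412.8 / 668.2 = 0.6179.

0.618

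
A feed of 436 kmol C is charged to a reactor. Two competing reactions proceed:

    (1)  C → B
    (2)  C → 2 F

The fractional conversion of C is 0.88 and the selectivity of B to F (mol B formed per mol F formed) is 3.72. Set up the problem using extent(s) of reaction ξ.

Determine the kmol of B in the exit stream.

Conversion of C: C consumed = 0.88 × 436 = 383.7 kmol = 1ξ₁ + 1ξ₂.
Selectivity: 1ξ₁ / (2ξ₂) = 3.72 → ξ₁ = 7.44 ξ₂.
Substitute: (1·7.44 + 1) ξ₂ = 383.7 → ξ₂ = 45.46 kmol, ξ₁ = 338.2 kmol.
Outlet amounts (n = n₀ + Σ ν·ξ):
  C: 436 − 1(338.2) − 1(45.46) = 52.32
  B: 0 + 1(338.2) = 338.2
  F: 0 + 2(45.46) = 90.92

338 kmol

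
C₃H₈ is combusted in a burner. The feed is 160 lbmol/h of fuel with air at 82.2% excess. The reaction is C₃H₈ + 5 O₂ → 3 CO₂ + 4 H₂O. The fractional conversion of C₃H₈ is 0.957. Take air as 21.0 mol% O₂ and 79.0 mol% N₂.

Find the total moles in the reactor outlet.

7250 lbmol/h

Stoichiometric O₂ = 5 × 160 = 800 lbmol/h; O₂ fed = 800 × 1.822 = 1458 lbmol/h.
N₂ fed = 1458 × 79/21 = 5483 lbmol/h.
Fuel reacted = 0.957 × 160 → ξ = 153.1 lbmol/h.
Outlet (n = n₀ + ν ξ):
  C₃H₈: 160 − 1(153.1) = 6.88
  O₂: 1458 − 5(153.1) = 692
  N₂: 5483 (inert)
  CO₂: 0 + 3(153.1) = 459.4
  H₂O: 0 + 4(153.1) = 612.5
Total out = 6.88 + 692 + 5483 + 459.4 + 612.5 = 7254 lbmol/h.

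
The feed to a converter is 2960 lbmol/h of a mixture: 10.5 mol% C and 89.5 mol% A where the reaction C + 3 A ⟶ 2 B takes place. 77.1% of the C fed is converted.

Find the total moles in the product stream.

C reacted = 0.771 × 310.8 = 239.6 lbmol/h; ν_C = −1, so ξ = 239.6/1 = 239.6 lbmol/h.
Outlet amounts (n = n₀ + ν ξ):
  C: 310.8 − 1(239.6) = 71.17
  A: 2649 − 3(239.6) = 1930
  B: 0 + 2(239.6) = 479.3
Total out = 71.17 + 1930 + 479.3 = 2481 lbmol/h.

2480 lbmol/h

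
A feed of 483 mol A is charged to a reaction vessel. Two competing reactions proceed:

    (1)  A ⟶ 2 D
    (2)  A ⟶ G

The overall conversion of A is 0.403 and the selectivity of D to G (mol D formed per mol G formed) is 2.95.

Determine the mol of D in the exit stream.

Conversion of A: A consumed = 0.403 × 483 = 194.6 mol = 1ξ₁ + 1ξ₂.
Selectivity: 2ξ₁ / (1ξ₂) = 2.95 → ξ₁ = 1.475 ξ₂.
Substitute: (1·1.475 + 1) ξ₂ = 194.6 → ξ₂ = 78.65 mol, ξ₁ = 116 mol.
Outlet amounts (n = n₀ + Σ ν·ξ):
  A: 483 − 1(116) − 1(78.65) = 288.4
  D: 0 + 2(116) = 232
  G: 0 + 1(78.65) = 78.65

232 mol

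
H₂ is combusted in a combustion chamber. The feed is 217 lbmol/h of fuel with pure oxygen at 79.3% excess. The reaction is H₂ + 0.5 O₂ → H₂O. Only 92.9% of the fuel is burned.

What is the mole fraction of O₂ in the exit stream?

Stoichiometric O₂ = 0.5 × 217 = 108.5 lbmol/h; O₂ fed = 108.5 × 1.793 = 194.5 lbmol/h.
Fuel reacted = 0.929 × 217 → ξ = 201.6 lbmol/h.
Outlet (n = n₀ + ν ξ):
  H₂: 217 − 1(201.6) = 15.41
  O₂: 194.5 − 0.5(201.6) = 93.74
  H₂O: 0 + 1(201.6) = 201.6
Total out = 310.7 lbmol/h; y_O₂ = 93.74 / 310.7 = 0.3017.

0.302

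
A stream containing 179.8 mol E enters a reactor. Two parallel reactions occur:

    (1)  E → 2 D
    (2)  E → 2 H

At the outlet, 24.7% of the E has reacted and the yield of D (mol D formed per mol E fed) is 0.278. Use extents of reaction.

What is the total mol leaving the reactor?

224 mol

Yield of D: 2ξ₁ / 179.8 = 0.278 → ξ₁ = 24.99 mol.
Conversion of E: 1ξ₁ + 1ξ₂ = 0.247 × 179.8 = 44.41 → ξ₂ = 19.42 mol.
Outlet amounts (n = n₀ + Σ ν·ξ):
  E: 179.8 − 1(24.99) − 1(19.42) = 135.4
  D: 0 + 2(24.99) = 49.98
  H: 0 + 2(19.42) = 38.84
Total out = 135.4 + 49.98 + 38.84 = 224.2 mol.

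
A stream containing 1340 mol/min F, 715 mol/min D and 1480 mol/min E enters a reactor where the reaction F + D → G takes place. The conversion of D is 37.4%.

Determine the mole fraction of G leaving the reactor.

0.0818

D reacted = 0.374 × 715 = 267.4 mol/min; ν_D = −1, so ξ = 267.4/1 = 267.4 mol/min.
Outlet amounts (n = n₀ + ν ξ):
  F: 1340 − 1(267.4) = 1073
  D: 715 − 1(267.4) = 447.6
  G: 0 + 1(267.4) = 267.4
  E: 1480 (inert)
Total out = 3268 mol/min; y_G = 267.4 / 3268 = 0.08184.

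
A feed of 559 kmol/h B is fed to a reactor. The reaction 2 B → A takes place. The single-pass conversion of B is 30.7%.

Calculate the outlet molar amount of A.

B reacted = 0.307 × 559 = 171.6 kmol/h; ν_B = −2, so ξ = 171.6/2 = 85.81 kmol/h.
Outlet amounts (n = n₀ + ν ξ):
  B: 559 − 2(85.81) = 387.4
  A: 0 + 1(85.81) = 85.81

85.8 kmol/h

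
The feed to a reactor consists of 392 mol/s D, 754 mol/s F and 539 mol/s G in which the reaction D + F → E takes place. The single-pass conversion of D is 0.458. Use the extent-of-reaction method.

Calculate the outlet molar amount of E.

D reacted = 0.458 × 392 = 179.5 mol/s; ν_D = −1, so ξ = 179.5/1 = 179.5 mol/s.
Outlet amounts (n = n₀ + ν ξ):
  D: 392 − 1(179.5) = 212.5
  F: 754 − 1(179.5) = 574.5
  E: 0 + 1(179.5) = 179.5
  G: 539 (inert)

180 mol/s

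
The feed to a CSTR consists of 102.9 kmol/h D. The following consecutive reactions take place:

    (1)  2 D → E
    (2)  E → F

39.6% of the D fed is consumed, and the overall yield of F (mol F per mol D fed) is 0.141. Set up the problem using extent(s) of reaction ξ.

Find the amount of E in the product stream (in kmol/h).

Conversion of D: D consumed = 2ξ₁ = 0.396 × 102.9 → ξ₁ = 20.37 kmol/h.
Yield of F: 1ξ₂ / 102.9 = 0.141 → ξ₂ = 14.51 kmol/h.
Outlet amounts (n = n₀ + Σ ν·ξ):
  D: 102.9 − 2(20.37) = 62.15
  E: 0 + 1(20.37) − 1(14.51) = 5.865
  F: 0 + 1(14.51) = 14.51

5.87 kmol/h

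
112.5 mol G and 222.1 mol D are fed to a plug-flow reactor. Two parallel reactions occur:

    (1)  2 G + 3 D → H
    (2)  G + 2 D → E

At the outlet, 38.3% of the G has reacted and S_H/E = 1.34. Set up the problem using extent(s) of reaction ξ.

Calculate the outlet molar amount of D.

Conversion of G: G consumed = 0.383 × 112.5 = 43.09 mol = 2ξ₁ + 1ξ₂.
Selectivity: 1ξ₁ / (1ξ₂) = 1.34 → ξ₁ = 1.34 ξ₂.
Substitute: (2·1.34 + 1) ξ₂ = 43.09 → ξ₂ = 11.71 mol, ξ₁ = 15.69 mol.
Outlet amounts (n = n₀ + Σ ν·ξ):
  G: 112.5 − 2(15.69) − 1(11.71) = 69.41
  D: 222.1 − 3(15.69) − 2(11.71) = 151.6
  H: 0 + 1(15.69) = 15.69
  E: 0 + 1(11.71) = 11.71

152 mol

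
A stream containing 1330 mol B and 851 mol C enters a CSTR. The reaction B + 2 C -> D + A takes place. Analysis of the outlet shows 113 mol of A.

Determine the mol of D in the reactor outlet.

For A: n = n₀ + 1ξ → 113 = 0 + 1ξ, giving ξ = 113 mol.
Outlet amounts (n = n₀ + ν ξ):
  B: 1330 − 1(113) = 1217
  C: 851 − 2(113) = 625
  D: 0 + 1(113) = 113
  A: 0 + 1(113) = 113

113 mol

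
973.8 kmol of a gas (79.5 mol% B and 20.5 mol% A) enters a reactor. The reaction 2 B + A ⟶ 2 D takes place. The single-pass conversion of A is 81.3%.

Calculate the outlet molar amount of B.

A reacted = 0.813 × 199.6 = 162.3 kmol; ν_A = −1, so ξ = 162.3/1 = 162.3 kmol.
Outlet amounts (n = n₀ + ν ξ):
  B: 774.2 − 2(162.3) = 449.6
  A: 199.6 − 1(162.3) = 37.33
  D: 0 + 2(162.3) = 324.6

450 kmol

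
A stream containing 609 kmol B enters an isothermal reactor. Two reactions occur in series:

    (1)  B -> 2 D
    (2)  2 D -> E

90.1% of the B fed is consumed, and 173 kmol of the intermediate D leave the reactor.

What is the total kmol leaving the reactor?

Conversion of B: B consumed = 1ξ₁ = 0.901 × 609 → ξ₁ = 548.7 kmol.
D balance: n_D = 0 + 2ξ₁ − 2ξ₂ = 173 → ξ₂ = (2·548.7 − 173)/2 = 462.2 kmol.
Outlet amounts (n = n₀ + Σ ν·ξ):
  B: 609 − 1(548.7) = 60.29
  D: 0 + 2(548.7) − 2(462.2) = 173
  E: 0 + 1(462.2) = 462.2
Total out = 60.29 + 173 + 462.2 = 695.5 kmol.

696 kmol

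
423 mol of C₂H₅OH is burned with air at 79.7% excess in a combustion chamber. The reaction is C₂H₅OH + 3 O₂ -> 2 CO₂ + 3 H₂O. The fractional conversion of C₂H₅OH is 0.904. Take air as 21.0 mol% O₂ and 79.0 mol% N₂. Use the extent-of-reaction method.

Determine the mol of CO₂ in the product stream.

765 mol

Stoichiometric O₂ = 3 × 423 = 1269 mol; O₂ fed = 1269 × 1.797 = 2280 mol.
N₂ fed = 2280 × 79/21 = 8579 mol.
Fuel reacted = 0.904 × 423 → ξ = 382.4 mol.
Outlet (n = n₀ + ν ξ):
  C₂H₅OH: 423 − 1(382.4) = 40.61
  O₂: 2280 − 3(382.4) = 1133
  N₂: 8579 (inert)
  CO₂: 0 + 2(382.4) = 764.8
  H₂O: 0 + 3(382.4) = 1147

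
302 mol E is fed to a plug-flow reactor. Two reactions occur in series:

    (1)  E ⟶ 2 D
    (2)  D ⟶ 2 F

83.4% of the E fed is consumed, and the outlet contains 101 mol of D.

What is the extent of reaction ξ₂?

ξ₂ = 403 mol

Conversion of E: E consumed = 1ξ₁ = 0.834 × 302 → ξ₁ = 251.9 mol.
D balance: n_D = 0 + 2ξ₁ − 1ξ₂ = 101 → ξ₂ = (2·251.9 − 101)/1 = 402.7 mol.
Outlet amounts (n = n₀ + Σ ν·ξ):
  E: 302 − 1(251.9) = 50.13
  D: 0 + 2(251.9) − 1(402.7) = 101
  F: 0 + 2(402.7) = 805.5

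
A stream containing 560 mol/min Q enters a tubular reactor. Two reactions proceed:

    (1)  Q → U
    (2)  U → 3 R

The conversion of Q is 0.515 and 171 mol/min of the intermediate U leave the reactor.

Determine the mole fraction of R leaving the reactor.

0.443

Conversion of Q: Q consumed = 1ξ₁ = 0.515 × 560 → ξ₁ = 288.4 mol/min.
U balance: n_U = 0 + 1ξ₁ − 1ξ₂ = 171 → ξ₂ = (1·288.4 − 171)/1 = 117.4 mol/min.
Outlet amounts (n = n₀ + Σ ν·ξ):
  Q: 560 − 1(288.4) = 271.6
  U: 0 + 1(288.4) − 1(117.4) = 171
  R: 0 + 3(117.4) = 352.2
Total out = 794.8 mol/min; y_R = 352.2 / 794.8 = 0.4431.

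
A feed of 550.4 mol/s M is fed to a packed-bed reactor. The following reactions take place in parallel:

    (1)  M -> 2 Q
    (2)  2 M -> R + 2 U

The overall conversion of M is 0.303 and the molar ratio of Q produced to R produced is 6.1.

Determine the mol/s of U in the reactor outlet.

66 mol/s

Conversion of M: M consumed = 0.303 × 550.4 = 166.8 mol/s = 1ξ₁ + 2ξ₂.
Selectivity: 2ξ₁ / (1ξ₂) = 6.1 → ξ₁ = 3.05 ξ₂.
Substitute: (1·3.05 + 2) ξ₂ = 166.8 → ξ₂ = 33.02 mol/s, ξ₁ = 100.7 mol/s.
Outlet amounts (n = n₀ + Σ ν·ξ):
  M: 550.4 − 1(100.7) − 2(33.02) = 383.6
  Q: 0 + 2(100.7) = 201.4
  R: 0 + 1(33.02) = 33.02
  U: 0 + 2(33.02) = 66.05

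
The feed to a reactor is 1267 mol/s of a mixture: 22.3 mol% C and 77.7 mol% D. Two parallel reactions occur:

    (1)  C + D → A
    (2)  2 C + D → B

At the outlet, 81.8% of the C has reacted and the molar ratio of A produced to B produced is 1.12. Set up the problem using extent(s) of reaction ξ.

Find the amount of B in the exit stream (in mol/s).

74.1 mol/s

Conversion of C: C consumed = 0.818 × 282.5 = 231.1 mol/s = 1ξ₁ + 2ξ₂.
Selectivity: 1ξ₁ / (1ξ₂) = 1.12 → ξ₁ = 1.12 ξ₂.
Substitute: (1·1.12 + 2) ξ₂ = 231.1 → ξ₂ = 74.08 mol/s, ξ₁ = 82.97 mol/s.
Outlet amounts (n = n₀ + Σ ν·ξ):
  C: 282.5 − 1(82.97) − 2(74.08) = 51.42
  D: 984.5 − 1(82.97) − 1(74.08) = 827.4
  A: 0 + 1(82.97) = 82.97
  B: 0 + 1(74.08) = 74.08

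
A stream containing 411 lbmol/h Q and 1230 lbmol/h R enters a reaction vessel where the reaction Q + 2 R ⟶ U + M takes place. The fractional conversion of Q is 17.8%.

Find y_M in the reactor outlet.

0.0467

Q reacted = 0.178 × 411 = 73.16 lbmol/h; ν_Q = −1, so ξ = 73.16/1 = 73.16 lbmol/h.
Outlet amounts (n = n₀ + ν ξ):
  Q: 411 − 1(73.16) = 337.8
  R: 1230 − 2(73.16) = 1084
  U: 0 + 1(73.16) = 73.16
  M: 0 + 1(73.16) = 73.16
Total out = 1568 lbmol/h; y_M = 73.16 / 1568 = 0.04666.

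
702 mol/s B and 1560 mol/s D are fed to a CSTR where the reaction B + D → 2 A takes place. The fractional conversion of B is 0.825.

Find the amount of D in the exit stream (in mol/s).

B reacted = 0.825 × 702 = 579.1 mol/s; ν_B = −1, so ξ = 579.1/1 = 579.1 mol/s.
Outlet amounts (n = n₀ + ν ξ):
  B: 702 − 1(579.1) = 122.9
  D: 1560 − 1(579.1) = 980.9
  A: 0 + 2(579.1) = 1158

981 mol/s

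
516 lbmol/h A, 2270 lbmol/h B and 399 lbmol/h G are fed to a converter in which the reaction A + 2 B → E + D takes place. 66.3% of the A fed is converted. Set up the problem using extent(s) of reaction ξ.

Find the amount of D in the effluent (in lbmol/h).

342 lbmol/h

A reacted = 0.663 × 516 = 342.1 lbmol/h; ν_A = −1, so ξ = 342.1/1 = 342.1 lbmol/h.
Outlet amounts (n = n₀ + ν ξ):
  A: 516 − 1(342.1) = 173.9
  B: 2270 − 2(342.1) = 1586
  E: 0 + 1(342.1) = 342.1
  D: 0 + 1(342.1) = 342.1
  G: 399 (inert)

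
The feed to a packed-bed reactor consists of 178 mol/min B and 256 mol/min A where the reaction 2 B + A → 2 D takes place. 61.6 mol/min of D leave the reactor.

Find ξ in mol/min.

ξ = 30.8 mol/min

For D: n = n₀ + 2ξ → 61.6 = 0 + 2ξ, giving ξ = 30.8 mol/min.
Outlet amounts (n = n₀ + ν ξ):
  B: 178 − 2(30.8) = 116.4
  A: 256 − 1(30.8) = 225.2
  D: 0 + 2(30.8) = 61.6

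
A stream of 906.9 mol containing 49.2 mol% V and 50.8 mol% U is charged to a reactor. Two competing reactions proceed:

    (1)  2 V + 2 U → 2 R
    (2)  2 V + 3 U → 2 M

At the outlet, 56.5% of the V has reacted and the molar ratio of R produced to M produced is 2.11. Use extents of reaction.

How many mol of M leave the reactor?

81.1 mol

Conversion of V: V consumed = 0.565 × 446.2 = 252.1 mol = 2ξ₁ + 2ξ₂.
Selectivity: 2ξ₁ / (2ξ₂) = 2.11 → ξ₁ = 2.11 ξ₂.
Substitute: (2·2.11 + 2) ξ₂ = 252.1 → ξ₂ = 40.53 mol, ξ₁ = 85.52 mol.
Outlet amounts (n = n₀ + Σ ν·ξ):
  V: 446.2 − 2(85.52) − 2(40.53) = 194.1
  U: 460.7 − 2(85.52) − 3(40.53) = 168.1
  R: 0 + 2(85.52) = 171
  M: 0 + 2(40.53) = 81.06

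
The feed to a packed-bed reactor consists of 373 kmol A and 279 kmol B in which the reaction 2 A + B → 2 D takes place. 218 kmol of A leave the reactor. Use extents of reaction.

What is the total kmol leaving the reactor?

For A: n = n₀ − 2ξ → 218 = 373 − 2ξ, giving ξ = 77.5 kmol.
Outlet amounts (n = n₀ + ν ξ):
  A: 373 − 2(77.5) = 218
  B: 279 − 1(77.5) = 201.5
  D: 0 + 2(77.5) = 155
Total out = 218 + 201.5 + 155 = 574.5 kmol.

574 kmol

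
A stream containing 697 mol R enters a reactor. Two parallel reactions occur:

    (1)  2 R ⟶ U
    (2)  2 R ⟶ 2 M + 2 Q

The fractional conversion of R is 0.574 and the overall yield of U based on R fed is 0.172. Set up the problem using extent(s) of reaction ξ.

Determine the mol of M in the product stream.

160 mol

Yield of U: 1ξ₁ / 697 = 0.172 → ξ₁ = 119.9 mol.
Conversion of R: 2ξ₁ + 2ξ₂ = 0.574 × 697 = 400.1 → ξ₂ = 80.16 mol.
Outlet amounts (n = n₀ + Σ ν·ξ):
  R: 697 − 2(119.9) − 2(80.16) = 296.9
  U: 0 + 1(119.9) = 119.9
  M: 0 + 2(80.16) = 160.3
  Q: 0 + 2(80.16) = 160.3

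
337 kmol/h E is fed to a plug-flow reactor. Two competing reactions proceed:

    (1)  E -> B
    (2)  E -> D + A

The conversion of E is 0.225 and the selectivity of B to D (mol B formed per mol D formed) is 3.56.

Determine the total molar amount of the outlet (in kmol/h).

Conversion of E: E consumed = 0.225 × 337 = 75.83 kmol/h = 1ξ₁ + 1ξ₂.
Selectivity: 1ξ₁ / (1ξ₂) = 3.56 → ξ₁ = 3.56 ξ₂.
Substitute: (1·3.56 + 1) ξ₂ = 75.83 → ξ₂ = 16.63 kmol/h, ξ₁ = 59.2 kmol/h.
Outlet amounts (n = n₀ + Σ ν·ξ):
  E: 337 − 1(59.2) − 1(16.63) = 261.2
  B: 0 + 1(59.2) = 59.2
  D: 0 + 1(16.63) = 16.63
  A: 0 + 1(16.63) = 16.63
Total out = 261.2 + 59.2 + 16.63 + 16.63 = 353.6 kmol/h.

354 kmol/h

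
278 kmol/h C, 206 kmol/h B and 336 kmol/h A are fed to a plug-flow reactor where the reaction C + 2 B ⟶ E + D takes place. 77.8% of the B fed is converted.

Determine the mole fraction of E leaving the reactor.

0.108

B reacted = 0.778 × 206 = 160.3 kmol/h; ν_B = −2, so ξ = 160.3/2 = 80.13 kmol/h.
Outlet amounts (n = n₀ + ν ξ):
  C: 278 − 1(80.13) = 197.9
  B: 206 − 2(80.13) = 45.73
  E: 0 + 1(80.13) = 80.13
  D: 0 + 1(80.13) = 80.13
  A: 336 (inert)
Total out = 739.9 kmol/h; y_E = 80.13 / 739.9 = 0.1083.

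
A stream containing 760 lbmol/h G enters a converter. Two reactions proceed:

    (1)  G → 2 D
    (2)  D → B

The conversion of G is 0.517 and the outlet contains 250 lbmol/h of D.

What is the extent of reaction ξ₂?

Conversion of G: G consumed = 1ξ₁ = 0.517 × 760 → ξ₁ = 392.9 lbmol/h.
D balance: n_D = 0 + 2ξ₁ − 1ξ₂ = 250 → ξ₂ = (2·392.9 − 250)/1 = 535.8 lbmol/h.
Outlet amounts (n = n₀ + Σ ν·ξ):
  G: 760 − 1(392.9) = 367.1
  D: 0 + 2(392.9) − 1(535.8) = 250
  B: 0 + 1(535.8) = 535.8

ξ₂ = 536 lbmol/h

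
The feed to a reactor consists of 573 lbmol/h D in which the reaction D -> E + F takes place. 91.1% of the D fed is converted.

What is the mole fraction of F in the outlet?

D reacted = 0.911 × 573 = 522 lbmol/h; ν_D = −1, so ξ = 522/1 = 522 lbmol/h.
Outlet amounts (n = n₀ + ν ξ):
  D: 573 − 1(522) = 51
  E: 0 + 1(522) = 522
  F: 0 + 1(522) = 522
Total out = 1095 lbmol/h; y_F = 522 / 1095 = 0.4767.

0.477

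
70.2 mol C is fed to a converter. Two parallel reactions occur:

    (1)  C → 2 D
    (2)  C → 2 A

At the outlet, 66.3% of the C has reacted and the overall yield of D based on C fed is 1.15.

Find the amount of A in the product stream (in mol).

12.4 mol

Yield of D: 2ξ₁ / 70.2 = 1.15 → ξ₁ = 40.37 mol.
Conversion of C: 1ξ₁ + 1ξ₂ = 0.663 × 70.2 = 46.54 → ξ₂ = 6.178 mol.
Outlet amounts (n = n₀ + Σ ν·ξ):
  C: 70.2 − 1(40.37) − 1(6.178) = 23.66
  D: 0 + 2(40.37) = 80.73
  A: 0 + 2(6.178) = 12.36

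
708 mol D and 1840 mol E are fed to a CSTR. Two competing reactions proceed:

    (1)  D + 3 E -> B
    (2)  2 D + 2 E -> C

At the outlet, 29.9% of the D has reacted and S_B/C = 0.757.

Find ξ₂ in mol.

Conversion of D: D consumed = 0.299 × 708 = 211.7 mol = 1ξ₁ + 2ξ₂.
Selectivity: 1ξ₁ / (1ξ₂) = 0.757 → ξ₁ = 0.757 ξ₂.
Substitute: (1·0.757 + 2) ξ₂ = 211.7 → ξ₂ = 76.78 mol, ξ₁ = 58.13 mol.
Outlet amounts (n = n₀ + Σ ν·ξ):
  D: 708 − 1(58.13) − 2(76.78) = 496.3
  E: 1840 − 3(58.13) − 2(76.78) = 1512
  B: 0 + 1(58.13) = 58.13
  C: 0 + 1(76.78) = 76.78

ξ₂ = 76.8 mol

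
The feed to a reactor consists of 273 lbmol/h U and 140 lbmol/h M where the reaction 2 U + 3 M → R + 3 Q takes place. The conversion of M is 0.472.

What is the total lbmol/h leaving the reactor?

M reacted = 0.472 × 140 = 66.08 lbmol/h; ν_M = −3, so ξ = 66.08/3 = 22.03 lbmol/h.
Outlet amounts (n = n₀ + ν ξ):
  U: 273 − 2(22.03) = 228.9
  M: 140 − 3(22.03) = 73.92
  R: 0 + 1(22.03) = 22.03
  Q: 0 + 3(22.03) = 66.08
Total out = 228.9 + 73.92 + 22.03 + 66.08 = 391 lbmol/h.

391 lbmol/h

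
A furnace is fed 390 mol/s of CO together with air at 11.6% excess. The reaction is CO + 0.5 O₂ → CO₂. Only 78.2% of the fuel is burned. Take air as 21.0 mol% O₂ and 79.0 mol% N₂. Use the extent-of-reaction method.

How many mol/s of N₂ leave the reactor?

Stoichiometric O₂ = 0.5 × 390 = 195 mol/s; O₂ fed = 195 × 1.116 = 217.6 mol/s.
N₂ fed = 217.6 × 79/21 = 818.7 mol/s.
Fuel reacted = 0.782 × 390 → ξ = 305 mol/s.
Outlet (n = n₀ + ν ξ):
  CO: 390 − 1(305) = 85.02
  O₂: 217.6 − 0.5(305) = 65.13
  N₂: 818.7 (inert)
  CO₂: 0 + 1(305) = 305

819 mol/s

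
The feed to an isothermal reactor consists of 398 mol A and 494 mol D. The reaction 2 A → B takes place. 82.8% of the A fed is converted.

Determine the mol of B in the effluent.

165 mol

A reacted = 0.828 × 398 = 329.5 mol; ν_A = −2, so ξ = 329.5/2 = 164.8 mol.
Outlet amounts (n = n₀ + ν ξ):
  A: 398 − 2(164.8) = 68.46
  B: 0 + 1(164.8) = 164.8
  D: 494 (inert)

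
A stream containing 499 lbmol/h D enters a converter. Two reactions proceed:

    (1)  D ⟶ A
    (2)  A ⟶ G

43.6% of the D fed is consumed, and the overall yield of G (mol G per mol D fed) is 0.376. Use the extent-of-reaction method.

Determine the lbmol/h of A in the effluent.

Conversion of D: D consumed = 1ξ₁ = 0.436 × 499 → ξ₁ = 217.6 lbmol/h.
Yield of G: 1ξ₂ / 499 = 0.376 → ξ₂ = 187.6 lbmol/h.
Outlet amounts (n = n₀ + Σ ν·ξ):
  D: 499 − 1(217.6) = 281.4
  A: 0 + 1(217.6) − 1(187.6) = 29.94
  G: 0 + 1(187.6) = 187.6

29.9 lbmol/h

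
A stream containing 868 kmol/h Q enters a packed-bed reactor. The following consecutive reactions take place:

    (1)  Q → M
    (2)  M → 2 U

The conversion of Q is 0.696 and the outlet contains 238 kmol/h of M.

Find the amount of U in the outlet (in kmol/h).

732 kmol/h

Conversion of Q: Q consumed = 1ξ₁ = 0.696 × 868 → ξ₁ = 604.1 kmol/h.
M balance: n_M = 0 + 1ξ₁ − 1ξ₂ = 238 → ξ₂ = (1·604.1 − 238)/1 = 366.1 kmol/h.
Outlet amounts (n = n₀ + Σ ν·ξ):
  Q: 868 − 1(604.1) = 263.9
  M: 0 + 1(604.1) − 1(366.1) = 238
  U: 0 + 2(366.1) = 732.3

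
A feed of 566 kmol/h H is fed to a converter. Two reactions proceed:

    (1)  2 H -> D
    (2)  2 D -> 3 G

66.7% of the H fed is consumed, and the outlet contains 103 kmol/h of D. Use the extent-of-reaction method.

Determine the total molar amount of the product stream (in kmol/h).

420 kmol/h

Conversion of H: H consumed = 2ξ₁ = 0.667 × 566 → ξ₁ = 188.8 kmol/h.
D balance: n_D = 0 + 1ξ₁ − 2ξ₂ = 103 → ξ₂ = (1·188.8 − 103)/2 = 42.88 kmol/h.
Outlet amounts (n = n₀ + Σ ν·ξ):
  H: 566 − 2(188.8) = 188.5
  D: 0 + 1(188.8) − 2(42.88) = 103
  G: 0 + 3(42.88) = 128.6
Total out = 188.5 + 103 + 128.6 = 420.1 kmol/h.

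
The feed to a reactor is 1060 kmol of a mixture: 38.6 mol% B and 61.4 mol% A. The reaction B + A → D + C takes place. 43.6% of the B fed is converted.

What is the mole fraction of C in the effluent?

0.168

B reacted = 0.436 × 409.2 = 178.4 kmol; ν_B = −1, so ξ = 178.4/1 = 178.4 kmol.
Outlet amounts (n = n₀ + ν ξ):
  B: 409.2 − 1(178.4) = 230.8
  A: 650.8 − 1(178.4) = 472.4
  D: 0 + 1(178.4) = 178.4
  C: 0 + 1(178.4) = 178.4
Total out = 1060 kmol; y_C = 178.4 / 1060 = 0.1683.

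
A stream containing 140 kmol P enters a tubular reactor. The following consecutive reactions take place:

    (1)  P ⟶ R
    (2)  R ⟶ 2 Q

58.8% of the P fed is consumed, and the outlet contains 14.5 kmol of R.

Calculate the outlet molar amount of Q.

136 kmol

Conversion of P: P consumed = 1ξ₁ = 0.588 × 140 → ξ₁ = 82.32 kmol.
R balance: n_R = 0 + 1ξ₁ − 1ξ₂ = 14.5 → ξ₂ = (1·82.32 − 14.5)/1 = 67.82 kmol.
Outlet amounts (n = n₀ + Σ ν·ξ):
  P: 140 − 1(82.32) = 57.68
  R: 0 + 1(82.32) − 1(67.82) = 14.5
  Q: 0 + 2(67.82) = 135.6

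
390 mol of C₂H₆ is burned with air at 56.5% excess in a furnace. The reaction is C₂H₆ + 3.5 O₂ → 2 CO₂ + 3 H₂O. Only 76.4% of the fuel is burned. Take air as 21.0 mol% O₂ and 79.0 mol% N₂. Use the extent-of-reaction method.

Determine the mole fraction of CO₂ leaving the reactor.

Stoichiometric O₂ = 3.5 × 390 = 1365 mol; O₂ fed = 1365 × 1.565 = 2136 mol.
N₂ fed = 2136 × 79/21 = 8036 mol.
Fuel reacted = 0.764 × 390 → ξ = 298 mol.
Outlet (n = n₀ + ν ξ):
  C₂H₆: 390 − 1(298) = 92.04
  O₂: 2136 − 3.5(298) = 1093
  N₂: 8036 (inert)
  CO₂: 0 + 2(298) = 595.9
  H₂O: 0 + 3(298) = 893.9
Total out = 10710 mol; y_CO₂ = 595.9 / 10710 = 0.05563.

0.0556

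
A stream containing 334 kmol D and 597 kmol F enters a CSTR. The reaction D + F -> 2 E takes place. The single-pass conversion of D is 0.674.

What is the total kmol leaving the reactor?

D reacted = 0.674 × 334 = 225.1 kmol; ν_D = −1, so ξ = 225.1/1 = 225.1 kmol.
Outlet amounts (n = n₀ + ν ξ):
  D: 334 − 1(225.1) = 108.9
  F: 597 − 1(225.1) = 371.9
  E: 0 + 2(225.1) = 450.2
Total out = 108.9 + 371.9 + 450.2 = 931 kmol.

931 kmol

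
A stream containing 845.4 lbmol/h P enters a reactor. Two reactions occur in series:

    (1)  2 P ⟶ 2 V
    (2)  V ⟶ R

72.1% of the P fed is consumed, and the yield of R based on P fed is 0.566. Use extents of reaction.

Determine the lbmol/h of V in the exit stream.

131 lbmol/h

Conversion of P: P consumed = 2ξ₁ = 0.721 × 845.4 → ξ₁ = 304.8 lbmol/h.
Yield of R: 1ξ₂ / 845.4 = 0.566 → ξ₂ = 478.5 lbmol/h.
Outlet amounts (n = n₀ + Σ ν·ξ):
  P: 845.4 − 2(304.8) = 235.9
  V: 0 + 2(304.8) − 1(478.5) = 131
  R: 0 + 1(478.5) = 478.5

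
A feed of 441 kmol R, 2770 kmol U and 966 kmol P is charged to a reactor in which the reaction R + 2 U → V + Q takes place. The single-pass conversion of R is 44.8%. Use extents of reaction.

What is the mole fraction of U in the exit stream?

R reacted = 0.448 × 441 = 197.6 kmol; ν_R = −1, so ξ = 197.6/1 = 197.6 kmol.
Outlet amounts (n = n₀ + ν ξ):
  R: 441 − 1(197.6) = 243.4
  U: 2770 − 2(197.6) = 2375
  V: 0 + 1(197.6) = 197.6
  Q: 0 + 1(197.6) = 197.6
  P: 966 (inert)
Total out = 3979 kmol; y_U = 2375 / 3979 = 0.5968.

0.597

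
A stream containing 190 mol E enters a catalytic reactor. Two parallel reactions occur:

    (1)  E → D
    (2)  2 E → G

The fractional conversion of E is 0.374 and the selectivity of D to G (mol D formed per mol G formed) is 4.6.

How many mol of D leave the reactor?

49.5 mol

Conversion of E: E consumed = 0.374 × 190 = 71.06 mol = 1ξ₁ + 2ξ₂.
Selectivity: 1ξ₁ / (1ξ₂) = 4.6 → ξ₁ = 4.6 ξ₂.
Substitute: (1·4.6 + 2) ξ₂ = 71.06 → ξ₂ = 10.77 mol, ξ₁ = 49.53 mol.
Outlet amounts (n = n₀ + Σ ν·ξ):
  E: 190 − 1(49.53) − 2(10.77) = 118.9
  D: 0 + 1(49.53) = 49.53
  G: 0 + 1(10.77) = 10.77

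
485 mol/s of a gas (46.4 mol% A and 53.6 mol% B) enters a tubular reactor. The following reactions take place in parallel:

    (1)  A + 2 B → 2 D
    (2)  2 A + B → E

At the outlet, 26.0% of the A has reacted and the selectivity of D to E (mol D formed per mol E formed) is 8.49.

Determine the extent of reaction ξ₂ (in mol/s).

Conversion of A: A consumed = 0.26 × 225 = 58.51 mol/s = 1ξ₁ + 2ξ₂.
Selectivity: 2ξ₁ / (1ξ₂) = 8.49 → ξ₁ = 4.245 ξ₂.
Substitute: (1·4.245 + 2) ξ₂ = 58.51 → ξ₂ = 9.369 mol/s, ξ₁ = 39.77 mol/s.
Outlet amounts (n = n₀ + Σ ν·ξ):
  A: 225 − 1(39.77) − 2(9.369) = 166.5
  B: 260 − 2(39.77) − 1(9.369) = 171
  D: 0 + 2(39.77) = 79.54
  E: 0 + 1(9.369) = 9.369

ξ₂ = 9.37 mol/s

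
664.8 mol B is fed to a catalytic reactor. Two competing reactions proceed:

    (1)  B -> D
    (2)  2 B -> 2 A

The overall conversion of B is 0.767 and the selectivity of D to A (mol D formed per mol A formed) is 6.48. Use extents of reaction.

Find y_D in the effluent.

0.664

Conversion of B: B consumed = 0.767 × 664.8 = 509.9 mol = 1ξ₁ + 2ξ₂.
Selectivity: 1ξ₁ / (2ξ₂) = 6.48 → ξ₁ = 12.96 ξ₂.
Substitute: (1·12.96 + 2) ξ₂ = 509.9 → ξ₂ = 34.08 mol, ξ₁ = 441.7 mol.
Outlet amounts (n = n₀ + Σ ν·ξ):
  B: 664.8 − 1(441.7) − 2(34.08) = 154.9
  D: 0 + 1(441.7) = 441.7
  A: 0 + 2(34.08) = 68.17
Total out = 664.8 mol; y_D = 441.7 / 664.8 = 0.6645.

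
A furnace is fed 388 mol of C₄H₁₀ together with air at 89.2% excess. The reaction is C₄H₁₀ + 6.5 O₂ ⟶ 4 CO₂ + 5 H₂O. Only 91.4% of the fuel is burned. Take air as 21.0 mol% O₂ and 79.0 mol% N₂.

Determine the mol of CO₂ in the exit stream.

Stoichiometric O₂ = 6.5 × 388 = 2522 mol; O₂ fed = 2522 × 1.892 = 4772 mol.
N₂ fed = 4772 × 79/21 = 17950 mol.
Fuel reacted = 0.914 × 388 → ξ = 354.6 mol.
Outlet (n = n₀ + ν ξ):
  C₄H₁₀: 388 − 1(354.6) = 33.37
  O₂: 4772 − 6.5(354.6) = 2467
  N₂: 17950 (inert)
  CO₂: 0 + 4(354.6) = 1419
  H₂O: 0 + 5(354.6) = 1773

1420 mol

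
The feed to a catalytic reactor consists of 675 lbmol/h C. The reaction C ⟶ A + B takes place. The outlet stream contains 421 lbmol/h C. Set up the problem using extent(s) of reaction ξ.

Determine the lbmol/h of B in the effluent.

254 lbmol/h

For C: n = n₀ − 1ξ → 421 = 675 − 1ξ, giving ξ = 254 lbmol/h.
Outlet amounts (n = n₀ + ν ξ):
  C: 675 − 1(254) = 421
  A: 0 + 1(254) = 254
  B: 0 + 1(254) = 254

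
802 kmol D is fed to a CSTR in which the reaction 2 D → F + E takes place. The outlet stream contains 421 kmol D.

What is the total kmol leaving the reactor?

For D: n = n₀ − 2ξ → 421 = 802 − 2ξ, giving ξ = 190.5 kmol.
Outlet amounts (n = n₀ + ν ξ):
  D: 802 − 2(190.5) = 421
  F: 0 + 1(190.5) = 190.5
  E: 0 + 1(190.5) = 190.5
Total out = 421 + 190.5 + 190.5 = 802 kmol.

802 kmol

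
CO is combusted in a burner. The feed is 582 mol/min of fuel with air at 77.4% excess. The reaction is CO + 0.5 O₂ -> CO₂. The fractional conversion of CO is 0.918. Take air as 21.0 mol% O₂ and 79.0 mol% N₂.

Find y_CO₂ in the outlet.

Stoichiometric O₂ = 0.5 × 582 = 291 mol/min; O₂ fed = 291 × 1.774 = 516.2 mol/min.
N₂ fed = 516.2 × 79/21 = 1942 mol/min.
Fuel reacted = 0.918 × 582 → ξ = 534.3 mol/min.
Outlet (n = n₀ + ν ξ):
  CO: 582 − 1(534.3) = 47.72
  O₂: 516.2 − 0.5(534.3) = 249.1
  N₂: 1942 (inert)
  CO₂: 0 + 1(534.3) = 534.3
Total out = 2773 mol/min; y_CO₂ = 534.3 / 2773 = 0.1927.

0.193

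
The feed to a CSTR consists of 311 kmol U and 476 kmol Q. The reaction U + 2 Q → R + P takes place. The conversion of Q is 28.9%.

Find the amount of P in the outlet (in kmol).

Q reacted = 0.289 × 476 = 137.6 kmol; ν_Q = −2, so ξ = 137.6/2 = 68.78 kmol.
Outlet amounts (n = n₀ + ν ξ):
  U: 311 − 1(68.78) = 242.2
  Q: 476 − 2(68.78) = 338.4
  R: 0 + 1(68.78) = 68.78
  P: 0 + 1(68.78) = 68.78

68.8 kmol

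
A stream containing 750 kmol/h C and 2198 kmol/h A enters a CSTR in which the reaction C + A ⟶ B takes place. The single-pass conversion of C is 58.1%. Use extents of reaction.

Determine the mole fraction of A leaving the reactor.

0.701

C reacted = 0.581 × 750 = 435.7 kmol/h; ν_C = −1, so ξ = 435.7/1 = 435.7 kmol/h.
Outlet amounts (n = n₀ + ν ξ):
  C: 750 − 1(435.7) = 314.3
  A: 2198 − 1(435.7) = 1762
  B: 0 + 1(435.7) = 435.7
Total out = 2512 kmol/h; y_A = 1762 / 2512 = 0.7015.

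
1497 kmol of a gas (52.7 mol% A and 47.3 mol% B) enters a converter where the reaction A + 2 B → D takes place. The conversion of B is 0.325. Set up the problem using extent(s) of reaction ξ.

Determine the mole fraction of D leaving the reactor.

0.0908

B reacted = 0.325 × 708.1 = 230.1 kmol; ν_B = −2, so ξ = 230.1/2 = 115.1 kmol.
Outlet amounts (n = n₀ + ν ξ):
  A: 788.9 − 1(115.1) = 673.9
  B: 708.1 − 2(115.1) = 478
  D: 0 + 1(115.1) = 115.1
Total out = 1267 kmol; y_D = 115.1 / 1267 = 0.09082.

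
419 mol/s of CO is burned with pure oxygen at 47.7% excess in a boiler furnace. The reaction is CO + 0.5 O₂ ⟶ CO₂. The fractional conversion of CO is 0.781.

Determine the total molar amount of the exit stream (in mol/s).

565 mol/s

Stoichiometric O₂ = 0.5 × 419 = 209.5 mol/s; O₂ fed = 209.5 × 1.477 = 309.4 mol/s.
Fuel reacted = 0.781 × 419 → ξ = 327.2 mol/s.
Outlet (n = n₀ + ν ξ):
  CO: 419 − 1(327.2) = 91.76
  O₂: 309.4 − 0.5(327.2) = 145.8
  CO₂: 0 + 1(327.2) = 327.2
Total out = 91.76 + 145.8 + 327.2 = 564.8 mol/s.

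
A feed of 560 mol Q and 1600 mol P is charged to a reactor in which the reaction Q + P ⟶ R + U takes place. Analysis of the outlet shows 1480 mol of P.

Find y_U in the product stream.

0.0556

For P: n = n₀ − 1ξ → 1480 = 1600 − 1ξ, giving ξ = 120 mol.
Outlet amounts (n = n₀ + ν ξ):
  Q: 560 − 1(120) = 440
  P: 1600 − 1(120) = 1480
  R: 0 + 1(120) = 120
  U: 0 + 1(120) = 120
Total out = 2160 mol; y_U = 120 / 2160 = 0.05556.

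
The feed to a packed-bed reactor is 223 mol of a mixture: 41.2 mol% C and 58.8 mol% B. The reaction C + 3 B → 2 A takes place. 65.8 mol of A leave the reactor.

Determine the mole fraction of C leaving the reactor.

For A: n = n₀ + 2ξ → 65.8 = 0 + 2ξ, giving ξ = 32.9 mol.
Outlet amounts (n = n₀ + ν ξ):
  C: 91.88 − 1(32.9) = 58.98
  B: 131.1 − 3(32.9) = 32.42
  A: 0 + 2(32.9) = 65.8
Total out = 157.2 mol; y_C = 58.98 / 157.2 = 0.3752.

0.375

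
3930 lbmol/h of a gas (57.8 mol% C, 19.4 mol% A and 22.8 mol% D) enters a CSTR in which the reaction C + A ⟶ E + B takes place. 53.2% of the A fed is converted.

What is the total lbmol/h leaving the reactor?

3930 lbmol/h

A reacted = 0.532 × 762.4 = 405.6 lbmol/h; ν_A = −1, so ξ = 405.6/1 = 405.6 lbmol/h.
Outlet amounts (n = n₀ + ν ξ):
  C: 2272 − 1(405.6) = 1866
  A: 762.4 − 1(405.6) = 356.8
  E: 0 + 1(405.6) = 405.6
  B: 0 + 1(405.6) = 405.6
  D: 896 (inert)
Total out = 1866 + 356.8 + 405.6 + 405.6 + 896 = 3930 lbmol/h.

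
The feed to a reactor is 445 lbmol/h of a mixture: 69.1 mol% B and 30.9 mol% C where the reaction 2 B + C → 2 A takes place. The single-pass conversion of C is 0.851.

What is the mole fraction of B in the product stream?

0.224

C reacted = 0.851 × 137.5 = 117 lbmol/h; ν_C = −1, so ξ = 117/1 = 117 lbmol/h.
Outlet amounts (n = n₀ + ν ξ):
  B: 307.5 − 2(117) = 73.46
  C: 137.5 − 1(117) = 20.49
  A: 0 + 2(117) = 234
Total out = 328 lbmol/h; y_B = 73.46 / 328 = 0.224.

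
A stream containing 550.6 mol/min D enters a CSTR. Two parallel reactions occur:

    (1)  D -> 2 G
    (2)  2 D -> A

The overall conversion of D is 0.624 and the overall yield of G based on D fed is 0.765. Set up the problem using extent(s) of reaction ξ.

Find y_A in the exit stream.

0.0957

Yield of G: 2ξ₁ / 550.6 = 0.765 → ξ₁ = 210.6 mol/min.
Conversion of D: 1ξ₁ + 2ξ₂ = 0.624 × 550.6 = 343.6 → ξ₂ = 66.48 mol/min.
Outlet amounts (n = n₀ + Σ ν·ξ):
  D: 550.6 − 1(210.6) − 2(66.48) = 207
  G: 0 + 2(210.6) = 421.2
  A: 0 + 1(66.48) = 66.48
Total out = 694.7 mol/min; y_A = 66.48 / 694.7 = 0.0957.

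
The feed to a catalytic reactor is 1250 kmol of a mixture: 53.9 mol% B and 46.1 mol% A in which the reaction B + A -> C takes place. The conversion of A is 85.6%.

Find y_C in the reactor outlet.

A reacted = 0.856 × 576.2 = 493.3 kmol; ν_A = −1, so ξ = 493.3/1 = 493.3 kmol.
Outlet amounts (n = n₀ + ν ξ):
  B: 673.8 − 1(493.3) = 180.5
  A: 576.2 − 1(493.3) = 82.98
  C: 0 + 1(493.3) = 493.3
Total out = 756.7 kmol; y_C = 493.3 / 756.7 = 0.6518.

0.652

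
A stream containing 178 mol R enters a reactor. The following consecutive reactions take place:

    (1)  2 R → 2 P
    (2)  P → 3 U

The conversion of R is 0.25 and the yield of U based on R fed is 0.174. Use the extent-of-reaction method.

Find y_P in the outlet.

0.172

Conversion of R: R consumed = 2ξ₁ = 0.25 × 178 → ξ₁ = 22.25 mol.
Yield of U: 3ξ₂ / 178 = 0.174 → ξ₂ = 10.32 mol.
Outlet amounts (n = n₀ + Σ ν·ξ):
  R: 178 − 2(22.25) = 133.5
  P: 0 + 2(22.25) − 1(10.32) = 34.18
  U: 0 + 3(10.32) = 30.97
Total out = 198.6 mol; y_P = 34.18 / 198.6 = 0.172.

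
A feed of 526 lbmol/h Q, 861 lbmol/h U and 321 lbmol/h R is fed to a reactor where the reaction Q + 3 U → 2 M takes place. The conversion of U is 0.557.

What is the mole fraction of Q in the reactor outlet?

U reacted = 0.557 × 861 = 479.6 lbmol/h; ν_U = −3, so ξ = 479.6/3 = 159.9 lbmol/h.
Outlet amounts (n = n₀ + ν ξ):
  Q: 526 − 1(159.9) = 366.1
  U: 861 − 3(159.9) = 381.4
  M: 0 + 2(159.9) = 319.7
  R: 321 (inert)
Total out = 1388 lbmol/h; y_Q = 366.1 / 1388 = 0.2637.

0.264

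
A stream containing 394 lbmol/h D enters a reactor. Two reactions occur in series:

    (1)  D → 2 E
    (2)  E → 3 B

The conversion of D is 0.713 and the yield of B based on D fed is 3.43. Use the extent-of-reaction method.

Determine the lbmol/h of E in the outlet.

Conversion of D: D consumed = 1ξ₁ = 0.713 × 394 → ξ₁ = 280.9 lbmol/h.
Yield of B: 3ξ₂ / 394 = 3.43 → ξ₂ = 450.5 lbmol/h.
Outlet amounts (n = n₀ + Σ ν·ξ):
  D: 394 − 1(280.9) = 113.1
  E: 0 + 2(280.9) − 1(450.5) = 111.4
  B: 0 + 3(450.5) = 1351

111 lbmol/h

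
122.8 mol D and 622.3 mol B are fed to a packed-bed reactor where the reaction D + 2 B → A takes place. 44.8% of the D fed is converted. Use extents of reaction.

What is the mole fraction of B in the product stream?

D reacted = 0.448 × 122.8 = 55.01 mol; ν_D = −1, so ξ = 55.01/1 = 55.01 mol.
Outlet amounts (n = n₀ + ν ξ):
  D: 122.8 − 1(55.01) = 67.79
  B: 622.3 − 2(55.01) = 512.3
  A: 0 + 1(55.01) = 55.01
Total out = 635.1 mol; y_B = 512.3 / 635.1 = 0.8066.

0.807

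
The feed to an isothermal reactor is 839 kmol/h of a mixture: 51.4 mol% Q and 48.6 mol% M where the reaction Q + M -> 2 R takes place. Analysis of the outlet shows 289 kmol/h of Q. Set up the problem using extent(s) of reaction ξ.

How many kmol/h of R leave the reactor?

For Q: n = n₀ − 1ξ → 289 = 431.2 − 1ξ, giving ξ = 142.2 kmol/h.
Outlet amounts (n = n₀ + ν ξ):
  Q: 431.2 − 1(142.2) = 289
  M: 407.8 − 1(142.2) = 265.5
  R: 0 + 2(142.2) = 284.5

284 kmol/h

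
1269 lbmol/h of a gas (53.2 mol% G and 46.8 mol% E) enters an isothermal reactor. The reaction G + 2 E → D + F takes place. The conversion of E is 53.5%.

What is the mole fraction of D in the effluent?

E reacted = 0.535 × 593.9 = 317.7 lbmol/h; ν_E = −2, so ξ = 317.7/2 = 158.9 lbmol/h.
Outlet amounts (n = n₀ + ν ξ):
  G: 675.1 − 1(158.9) = 516.2
  E: 593.9 − 2(158.9) = 276.2
  D: 0 + 1(158.9) = 158.9
  F: 0 + 1(158.9) = 158.9
Total out = 1110 lbmol/h; y_D = 158.9 / 1110 = 0.1431.

0.143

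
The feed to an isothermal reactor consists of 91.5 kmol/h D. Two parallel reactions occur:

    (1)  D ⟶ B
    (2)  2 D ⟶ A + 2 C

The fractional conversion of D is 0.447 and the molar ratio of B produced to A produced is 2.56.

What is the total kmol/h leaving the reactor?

100 kmol/h

Conversion of D: D consumed = 0.447 × 91.5 = 40.9 kmol/h = 1ξ₁ + 2ξ₂.
Selectivity: 1ξ₁ / (1ξ₂) = 2.56 → ξ₁ = 2.56 ξ₂.
Substitute: (1·2.56 + 2) ξ₂ = 40.9 → ξ₂ = 8.969 kmol/h, ξ₁ = 22.96 kmol/h.
Outlet amounts (n = n₀ + Σ ν·ξ):
  D: 91.5 − 1(22.96) − 2(8.969) = 50.6
  B: 0 + 1(22.96) = 22.96
  A: 0 + 1(8.969) = 8.969
  C: 0 + 2(8.969) = 17.94
Total out = 50.6 + 22.96 + 8.969 + 17.94 = 100.5 kmol/h.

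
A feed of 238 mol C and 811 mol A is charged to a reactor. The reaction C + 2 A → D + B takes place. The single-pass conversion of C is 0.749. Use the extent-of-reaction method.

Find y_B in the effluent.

C reacted = 0.749 × 238 = 178.3 mol; ν_C = −1, so ξ = 178.3/1 = 178.3 mol.
Outlet amounts (n = n₀ + ν ξ):
  C: 238 − 1(178.3) = 59.74
  A: 811 − 2(178.3) = 454.5
  D: 0 + 1(178.3) = 178.3
  B: 0 + 1(178.3) = 178.3
Total out = 870.7 mol; y_B = 178.3 / 870.7 = 0.2047.

0.205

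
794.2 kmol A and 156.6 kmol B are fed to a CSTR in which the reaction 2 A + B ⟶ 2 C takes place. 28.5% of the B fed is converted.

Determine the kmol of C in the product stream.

B reacted = 0.285 × 156.6 = 44.63 kmol; ν_B = −1, so ξ = 44.63/1 = 44.63 kmol.
Outlet amounts (n = n₀ + ν ξ):
  A: 794.2 − 2(44.63) = 704.9
  B: 156.6 − 1(44.63) = 112
  C: 0 + 2(44.63) = 89.26

89.3 kmol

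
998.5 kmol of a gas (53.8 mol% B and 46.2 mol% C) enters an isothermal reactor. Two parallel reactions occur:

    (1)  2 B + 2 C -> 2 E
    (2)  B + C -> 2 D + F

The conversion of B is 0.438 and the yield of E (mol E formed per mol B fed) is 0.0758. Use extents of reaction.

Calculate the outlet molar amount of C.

Yield of E: 2ξ₁ / 537.2 = 0.0758 → ξ₁ = 20.36 kmol.
Conversion of B: 2ξ₁ + 1ξ₂ = 0.438 × 537.2 = 235.3 → ξ₂ = 194.6 kmol.
Outlet amounts (n = n₀ + Σ ν·ξ):
  B: 537.2 − 2(20.36) − 1(194.6) = 301.9
  C: 461.3 − 2(20.36) − 1(194.6) = 226
  E: 0 + 2(20.36) = 40.72
  D: 0 + 2(194.6) = 389.1
  F: 0 + 1(194.6) = 194.6

226 kmol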